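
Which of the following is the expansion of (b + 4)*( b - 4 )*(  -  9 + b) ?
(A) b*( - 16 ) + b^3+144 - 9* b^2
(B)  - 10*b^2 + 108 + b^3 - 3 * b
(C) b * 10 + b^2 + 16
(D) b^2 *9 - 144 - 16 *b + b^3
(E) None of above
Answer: A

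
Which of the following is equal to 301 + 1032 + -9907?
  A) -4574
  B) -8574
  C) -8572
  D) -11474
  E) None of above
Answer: B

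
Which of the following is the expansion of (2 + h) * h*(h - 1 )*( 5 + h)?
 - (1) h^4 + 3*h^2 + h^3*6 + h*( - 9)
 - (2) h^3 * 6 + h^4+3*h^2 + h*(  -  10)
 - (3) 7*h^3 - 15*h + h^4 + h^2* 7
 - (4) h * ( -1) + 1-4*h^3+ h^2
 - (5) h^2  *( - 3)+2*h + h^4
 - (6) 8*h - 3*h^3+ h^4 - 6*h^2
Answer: 2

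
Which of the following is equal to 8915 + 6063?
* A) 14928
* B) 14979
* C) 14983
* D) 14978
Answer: D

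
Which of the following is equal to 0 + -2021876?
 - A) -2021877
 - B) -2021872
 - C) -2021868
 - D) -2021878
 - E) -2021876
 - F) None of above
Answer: E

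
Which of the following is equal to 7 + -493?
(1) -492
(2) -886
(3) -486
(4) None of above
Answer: 3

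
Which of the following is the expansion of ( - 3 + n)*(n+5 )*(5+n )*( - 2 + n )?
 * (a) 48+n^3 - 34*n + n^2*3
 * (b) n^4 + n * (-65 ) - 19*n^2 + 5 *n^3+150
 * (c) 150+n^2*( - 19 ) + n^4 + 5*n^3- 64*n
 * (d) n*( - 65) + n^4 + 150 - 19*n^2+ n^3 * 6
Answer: b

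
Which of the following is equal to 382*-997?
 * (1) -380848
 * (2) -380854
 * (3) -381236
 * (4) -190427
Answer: 2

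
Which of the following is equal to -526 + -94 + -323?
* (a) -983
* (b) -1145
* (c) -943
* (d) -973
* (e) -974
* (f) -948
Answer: c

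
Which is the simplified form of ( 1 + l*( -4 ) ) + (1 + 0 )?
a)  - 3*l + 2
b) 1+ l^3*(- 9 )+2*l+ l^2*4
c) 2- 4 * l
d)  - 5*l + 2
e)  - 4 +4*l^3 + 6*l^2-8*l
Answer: c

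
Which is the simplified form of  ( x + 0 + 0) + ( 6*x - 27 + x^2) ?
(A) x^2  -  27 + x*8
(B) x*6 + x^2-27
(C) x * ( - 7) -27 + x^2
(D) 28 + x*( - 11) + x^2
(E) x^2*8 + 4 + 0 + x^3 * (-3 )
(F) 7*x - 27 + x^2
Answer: F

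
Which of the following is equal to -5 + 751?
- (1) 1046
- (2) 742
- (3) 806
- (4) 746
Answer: 4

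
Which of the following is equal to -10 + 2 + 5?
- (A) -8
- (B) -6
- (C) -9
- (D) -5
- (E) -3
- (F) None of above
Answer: E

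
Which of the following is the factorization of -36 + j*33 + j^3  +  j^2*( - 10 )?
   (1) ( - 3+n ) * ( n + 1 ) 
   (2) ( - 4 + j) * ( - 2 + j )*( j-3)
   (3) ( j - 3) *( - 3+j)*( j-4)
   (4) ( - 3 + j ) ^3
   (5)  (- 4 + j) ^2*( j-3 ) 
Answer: 3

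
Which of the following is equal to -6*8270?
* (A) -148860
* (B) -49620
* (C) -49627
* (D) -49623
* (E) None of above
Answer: B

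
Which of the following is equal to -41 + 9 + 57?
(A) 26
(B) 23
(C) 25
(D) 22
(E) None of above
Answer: C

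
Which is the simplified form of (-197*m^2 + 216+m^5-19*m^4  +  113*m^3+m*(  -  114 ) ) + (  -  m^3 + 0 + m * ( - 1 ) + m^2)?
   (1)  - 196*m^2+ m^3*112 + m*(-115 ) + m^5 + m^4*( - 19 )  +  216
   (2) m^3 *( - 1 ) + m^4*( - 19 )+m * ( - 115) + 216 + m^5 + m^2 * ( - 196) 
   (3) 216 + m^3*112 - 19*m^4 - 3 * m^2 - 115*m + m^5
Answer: 1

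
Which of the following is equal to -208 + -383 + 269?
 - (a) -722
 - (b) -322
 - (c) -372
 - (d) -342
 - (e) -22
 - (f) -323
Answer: b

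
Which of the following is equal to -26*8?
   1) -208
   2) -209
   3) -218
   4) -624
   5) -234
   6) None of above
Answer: 1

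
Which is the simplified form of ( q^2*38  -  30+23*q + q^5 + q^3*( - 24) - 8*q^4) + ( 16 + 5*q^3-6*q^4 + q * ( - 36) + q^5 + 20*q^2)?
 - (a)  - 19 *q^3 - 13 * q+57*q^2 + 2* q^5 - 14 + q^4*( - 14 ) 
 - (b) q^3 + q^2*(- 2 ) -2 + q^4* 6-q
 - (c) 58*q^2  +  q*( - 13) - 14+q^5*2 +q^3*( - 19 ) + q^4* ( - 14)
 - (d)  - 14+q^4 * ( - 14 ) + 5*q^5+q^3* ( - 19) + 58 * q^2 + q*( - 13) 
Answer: c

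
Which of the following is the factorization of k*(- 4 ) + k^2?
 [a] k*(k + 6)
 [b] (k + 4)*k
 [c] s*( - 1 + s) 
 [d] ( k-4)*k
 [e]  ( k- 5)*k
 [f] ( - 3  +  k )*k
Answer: d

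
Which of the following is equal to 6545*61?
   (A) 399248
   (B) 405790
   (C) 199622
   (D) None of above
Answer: D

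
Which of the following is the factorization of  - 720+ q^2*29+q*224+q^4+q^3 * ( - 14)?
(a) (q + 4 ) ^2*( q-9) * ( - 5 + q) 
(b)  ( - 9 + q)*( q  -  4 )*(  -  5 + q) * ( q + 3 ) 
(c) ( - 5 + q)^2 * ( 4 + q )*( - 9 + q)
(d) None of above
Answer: d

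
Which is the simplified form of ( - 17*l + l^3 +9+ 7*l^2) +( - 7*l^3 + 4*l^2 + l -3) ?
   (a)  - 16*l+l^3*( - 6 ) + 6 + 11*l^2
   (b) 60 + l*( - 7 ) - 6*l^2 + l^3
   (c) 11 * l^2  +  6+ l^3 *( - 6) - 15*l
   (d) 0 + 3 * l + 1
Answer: a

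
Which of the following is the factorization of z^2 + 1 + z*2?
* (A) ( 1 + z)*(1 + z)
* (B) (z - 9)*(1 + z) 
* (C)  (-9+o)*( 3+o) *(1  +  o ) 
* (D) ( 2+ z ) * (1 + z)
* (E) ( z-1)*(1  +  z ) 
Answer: A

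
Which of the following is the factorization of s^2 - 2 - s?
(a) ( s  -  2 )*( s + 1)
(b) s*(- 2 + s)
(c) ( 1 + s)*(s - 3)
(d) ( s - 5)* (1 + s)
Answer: a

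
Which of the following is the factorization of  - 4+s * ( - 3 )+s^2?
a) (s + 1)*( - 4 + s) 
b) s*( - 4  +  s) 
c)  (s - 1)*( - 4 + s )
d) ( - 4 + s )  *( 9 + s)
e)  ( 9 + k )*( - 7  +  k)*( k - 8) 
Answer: a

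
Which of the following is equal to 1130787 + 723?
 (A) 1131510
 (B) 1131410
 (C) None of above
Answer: A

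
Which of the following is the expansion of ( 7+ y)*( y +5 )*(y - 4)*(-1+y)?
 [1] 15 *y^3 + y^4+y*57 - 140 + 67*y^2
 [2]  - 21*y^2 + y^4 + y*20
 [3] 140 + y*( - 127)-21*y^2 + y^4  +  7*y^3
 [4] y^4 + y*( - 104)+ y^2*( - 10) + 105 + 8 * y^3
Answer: 3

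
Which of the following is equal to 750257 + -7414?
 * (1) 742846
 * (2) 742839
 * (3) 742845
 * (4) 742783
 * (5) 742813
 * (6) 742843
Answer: 6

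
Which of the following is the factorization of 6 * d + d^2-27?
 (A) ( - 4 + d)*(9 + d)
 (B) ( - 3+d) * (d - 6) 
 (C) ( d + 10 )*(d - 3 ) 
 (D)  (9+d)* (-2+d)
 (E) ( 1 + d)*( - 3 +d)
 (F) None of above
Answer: F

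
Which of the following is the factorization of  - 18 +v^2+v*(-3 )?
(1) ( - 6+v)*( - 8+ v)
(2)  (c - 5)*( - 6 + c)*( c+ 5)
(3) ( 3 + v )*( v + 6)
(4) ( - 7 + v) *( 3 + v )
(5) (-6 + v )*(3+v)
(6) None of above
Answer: 5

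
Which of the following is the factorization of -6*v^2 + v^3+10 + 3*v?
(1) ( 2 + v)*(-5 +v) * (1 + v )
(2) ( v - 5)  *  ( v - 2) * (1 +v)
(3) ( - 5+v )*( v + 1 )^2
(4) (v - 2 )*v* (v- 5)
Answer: 2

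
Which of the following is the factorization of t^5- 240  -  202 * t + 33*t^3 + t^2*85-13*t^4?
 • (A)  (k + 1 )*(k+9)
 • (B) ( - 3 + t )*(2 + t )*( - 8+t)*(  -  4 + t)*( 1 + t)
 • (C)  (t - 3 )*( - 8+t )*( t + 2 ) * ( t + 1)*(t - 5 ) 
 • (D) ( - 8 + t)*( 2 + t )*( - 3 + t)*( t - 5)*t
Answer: C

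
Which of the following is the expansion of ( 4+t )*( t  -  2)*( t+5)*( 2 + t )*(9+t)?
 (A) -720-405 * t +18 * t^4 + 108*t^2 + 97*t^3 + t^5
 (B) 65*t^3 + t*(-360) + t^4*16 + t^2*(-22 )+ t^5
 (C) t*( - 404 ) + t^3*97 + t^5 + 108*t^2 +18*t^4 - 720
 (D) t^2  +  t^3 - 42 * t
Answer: C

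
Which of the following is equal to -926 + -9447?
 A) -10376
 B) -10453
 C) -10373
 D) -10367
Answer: C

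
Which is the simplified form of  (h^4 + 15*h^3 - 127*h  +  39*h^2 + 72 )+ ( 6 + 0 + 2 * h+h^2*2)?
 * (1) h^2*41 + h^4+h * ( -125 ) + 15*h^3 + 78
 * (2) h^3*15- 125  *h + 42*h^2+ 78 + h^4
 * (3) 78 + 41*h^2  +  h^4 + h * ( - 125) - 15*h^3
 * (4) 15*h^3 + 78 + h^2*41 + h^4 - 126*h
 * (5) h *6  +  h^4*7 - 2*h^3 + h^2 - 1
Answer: 1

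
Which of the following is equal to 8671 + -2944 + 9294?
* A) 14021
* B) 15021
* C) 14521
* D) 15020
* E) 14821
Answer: B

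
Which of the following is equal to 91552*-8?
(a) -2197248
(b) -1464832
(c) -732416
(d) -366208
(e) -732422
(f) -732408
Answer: c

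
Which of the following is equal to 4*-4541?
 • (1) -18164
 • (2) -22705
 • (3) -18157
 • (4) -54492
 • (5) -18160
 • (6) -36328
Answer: 1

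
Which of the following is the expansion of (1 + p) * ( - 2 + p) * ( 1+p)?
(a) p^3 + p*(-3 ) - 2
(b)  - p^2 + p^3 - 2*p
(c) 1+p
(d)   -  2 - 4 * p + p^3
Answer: a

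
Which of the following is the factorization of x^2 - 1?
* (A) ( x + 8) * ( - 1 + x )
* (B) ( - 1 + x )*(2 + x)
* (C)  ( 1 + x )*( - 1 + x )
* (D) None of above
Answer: C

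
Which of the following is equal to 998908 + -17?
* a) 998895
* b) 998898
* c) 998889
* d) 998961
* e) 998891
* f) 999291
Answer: e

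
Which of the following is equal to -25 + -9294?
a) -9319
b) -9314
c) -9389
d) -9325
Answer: a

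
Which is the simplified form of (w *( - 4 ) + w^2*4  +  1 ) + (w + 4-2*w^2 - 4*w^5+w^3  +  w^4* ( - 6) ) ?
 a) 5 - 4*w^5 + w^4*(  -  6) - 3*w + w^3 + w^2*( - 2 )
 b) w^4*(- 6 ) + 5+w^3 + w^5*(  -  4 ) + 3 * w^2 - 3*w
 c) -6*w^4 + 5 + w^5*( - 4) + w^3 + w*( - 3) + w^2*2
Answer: c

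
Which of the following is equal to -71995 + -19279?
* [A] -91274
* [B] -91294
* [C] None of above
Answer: A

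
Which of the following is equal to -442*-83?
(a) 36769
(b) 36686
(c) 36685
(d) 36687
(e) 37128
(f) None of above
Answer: b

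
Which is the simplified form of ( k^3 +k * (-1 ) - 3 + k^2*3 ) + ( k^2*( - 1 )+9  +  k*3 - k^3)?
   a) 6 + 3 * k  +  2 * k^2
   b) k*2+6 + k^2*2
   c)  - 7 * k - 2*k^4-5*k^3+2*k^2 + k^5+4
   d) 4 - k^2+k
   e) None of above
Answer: b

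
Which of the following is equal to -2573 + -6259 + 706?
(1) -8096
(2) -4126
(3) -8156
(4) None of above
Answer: 4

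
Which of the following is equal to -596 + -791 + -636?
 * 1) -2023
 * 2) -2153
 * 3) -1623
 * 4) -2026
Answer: 1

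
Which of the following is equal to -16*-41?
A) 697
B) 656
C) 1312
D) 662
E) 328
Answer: B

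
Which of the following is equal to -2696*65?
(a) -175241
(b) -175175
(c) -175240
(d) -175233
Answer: c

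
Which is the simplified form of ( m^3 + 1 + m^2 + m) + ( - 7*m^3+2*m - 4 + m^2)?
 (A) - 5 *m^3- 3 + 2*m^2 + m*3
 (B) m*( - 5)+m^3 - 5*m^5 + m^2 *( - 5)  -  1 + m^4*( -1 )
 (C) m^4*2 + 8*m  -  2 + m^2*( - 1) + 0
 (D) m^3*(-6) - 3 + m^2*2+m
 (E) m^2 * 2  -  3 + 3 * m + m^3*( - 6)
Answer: E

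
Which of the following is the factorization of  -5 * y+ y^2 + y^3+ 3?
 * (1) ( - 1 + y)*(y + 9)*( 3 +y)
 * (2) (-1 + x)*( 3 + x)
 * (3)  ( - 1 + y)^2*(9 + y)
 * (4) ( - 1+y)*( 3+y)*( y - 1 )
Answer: 4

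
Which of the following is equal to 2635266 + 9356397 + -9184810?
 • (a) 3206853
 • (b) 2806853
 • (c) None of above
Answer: b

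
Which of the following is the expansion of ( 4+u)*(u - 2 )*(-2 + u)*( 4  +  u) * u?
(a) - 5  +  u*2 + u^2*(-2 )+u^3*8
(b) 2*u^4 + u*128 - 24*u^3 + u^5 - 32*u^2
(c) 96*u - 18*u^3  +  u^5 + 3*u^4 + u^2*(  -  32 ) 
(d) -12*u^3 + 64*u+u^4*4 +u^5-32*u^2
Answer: d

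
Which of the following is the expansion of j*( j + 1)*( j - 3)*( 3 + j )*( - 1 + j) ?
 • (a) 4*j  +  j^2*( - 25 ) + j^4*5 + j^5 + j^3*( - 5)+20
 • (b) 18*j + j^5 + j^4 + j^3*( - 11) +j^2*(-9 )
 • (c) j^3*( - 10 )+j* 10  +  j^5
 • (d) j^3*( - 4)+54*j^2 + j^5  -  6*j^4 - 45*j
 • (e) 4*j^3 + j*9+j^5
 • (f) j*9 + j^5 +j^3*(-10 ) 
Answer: f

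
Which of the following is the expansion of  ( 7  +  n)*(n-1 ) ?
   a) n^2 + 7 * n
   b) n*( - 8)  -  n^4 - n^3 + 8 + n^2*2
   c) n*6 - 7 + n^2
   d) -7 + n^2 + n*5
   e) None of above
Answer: c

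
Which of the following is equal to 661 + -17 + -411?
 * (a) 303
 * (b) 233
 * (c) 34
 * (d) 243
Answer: b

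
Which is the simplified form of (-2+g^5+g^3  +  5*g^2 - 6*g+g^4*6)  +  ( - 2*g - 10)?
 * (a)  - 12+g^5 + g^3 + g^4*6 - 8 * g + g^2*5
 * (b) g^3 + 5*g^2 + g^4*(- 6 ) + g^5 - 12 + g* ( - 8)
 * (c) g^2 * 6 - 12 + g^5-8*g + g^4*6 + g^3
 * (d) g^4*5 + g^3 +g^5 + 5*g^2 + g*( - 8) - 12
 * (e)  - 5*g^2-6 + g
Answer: a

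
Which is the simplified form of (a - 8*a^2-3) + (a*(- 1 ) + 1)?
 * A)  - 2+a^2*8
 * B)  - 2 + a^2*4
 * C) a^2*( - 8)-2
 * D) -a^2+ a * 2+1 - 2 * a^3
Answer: C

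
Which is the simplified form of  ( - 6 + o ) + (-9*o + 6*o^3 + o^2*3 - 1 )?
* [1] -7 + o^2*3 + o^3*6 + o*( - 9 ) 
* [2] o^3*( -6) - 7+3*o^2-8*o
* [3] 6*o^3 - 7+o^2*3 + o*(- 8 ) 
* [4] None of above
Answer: 3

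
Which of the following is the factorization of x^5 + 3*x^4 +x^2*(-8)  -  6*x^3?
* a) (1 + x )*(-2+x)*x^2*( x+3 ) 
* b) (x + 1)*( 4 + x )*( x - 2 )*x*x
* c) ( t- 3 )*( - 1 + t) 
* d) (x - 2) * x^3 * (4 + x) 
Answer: b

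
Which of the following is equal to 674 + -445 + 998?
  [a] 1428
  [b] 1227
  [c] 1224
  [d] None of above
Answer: b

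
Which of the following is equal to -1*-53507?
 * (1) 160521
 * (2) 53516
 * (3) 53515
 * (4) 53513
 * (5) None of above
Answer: 5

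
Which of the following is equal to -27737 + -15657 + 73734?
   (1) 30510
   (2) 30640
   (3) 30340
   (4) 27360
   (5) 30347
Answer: 3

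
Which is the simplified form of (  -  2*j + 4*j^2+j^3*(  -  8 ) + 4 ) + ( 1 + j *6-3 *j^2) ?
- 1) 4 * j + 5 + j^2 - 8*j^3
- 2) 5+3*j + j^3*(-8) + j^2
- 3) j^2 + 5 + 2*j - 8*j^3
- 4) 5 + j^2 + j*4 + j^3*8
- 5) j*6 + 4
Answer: 1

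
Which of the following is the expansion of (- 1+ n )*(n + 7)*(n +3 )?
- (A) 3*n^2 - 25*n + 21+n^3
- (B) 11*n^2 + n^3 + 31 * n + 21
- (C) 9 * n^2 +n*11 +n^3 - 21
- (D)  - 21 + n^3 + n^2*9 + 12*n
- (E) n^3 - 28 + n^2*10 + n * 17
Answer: C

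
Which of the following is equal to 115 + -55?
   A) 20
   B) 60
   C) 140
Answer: B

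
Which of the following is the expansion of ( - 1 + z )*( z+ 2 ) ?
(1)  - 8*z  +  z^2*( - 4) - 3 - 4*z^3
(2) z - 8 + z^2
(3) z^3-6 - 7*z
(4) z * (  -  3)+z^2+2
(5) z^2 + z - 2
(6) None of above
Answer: 5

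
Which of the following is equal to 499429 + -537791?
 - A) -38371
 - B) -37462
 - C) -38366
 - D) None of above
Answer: D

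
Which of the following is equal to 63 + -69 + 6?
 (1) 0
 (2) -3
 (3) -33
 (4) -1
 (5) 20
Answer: 1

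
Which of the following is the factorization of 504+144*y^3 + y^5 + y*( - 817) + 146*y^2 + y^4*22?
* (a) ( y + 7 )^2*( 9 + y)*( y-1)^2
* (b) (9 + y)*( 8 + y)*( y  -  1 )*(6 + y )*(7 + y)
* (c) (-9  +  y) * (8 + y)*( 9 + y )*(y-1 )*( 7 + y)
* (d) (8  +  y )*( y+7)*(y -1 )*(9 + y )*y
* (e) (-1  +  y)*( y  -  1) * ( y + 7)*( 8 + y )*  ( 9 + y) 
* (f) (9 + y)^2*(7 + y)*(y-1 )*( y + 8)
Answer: e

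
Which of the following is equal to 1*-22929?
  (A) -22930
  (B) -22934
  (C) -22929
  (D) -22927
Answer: C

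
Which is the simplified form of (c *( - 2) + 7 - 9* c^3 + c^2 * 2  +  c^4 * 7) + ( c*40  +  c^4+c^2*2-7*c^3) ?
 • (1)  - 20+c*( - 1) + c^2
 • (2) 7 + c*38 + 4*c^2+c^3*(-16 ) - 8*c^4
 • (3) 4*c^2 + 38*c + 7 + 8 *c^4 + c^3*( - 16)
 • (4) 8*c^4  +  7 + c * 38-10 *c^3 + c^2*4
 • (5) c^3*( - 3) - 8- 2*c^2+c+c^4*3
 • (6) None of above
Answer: 3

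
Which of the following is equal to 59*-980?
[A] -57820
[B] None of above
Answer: A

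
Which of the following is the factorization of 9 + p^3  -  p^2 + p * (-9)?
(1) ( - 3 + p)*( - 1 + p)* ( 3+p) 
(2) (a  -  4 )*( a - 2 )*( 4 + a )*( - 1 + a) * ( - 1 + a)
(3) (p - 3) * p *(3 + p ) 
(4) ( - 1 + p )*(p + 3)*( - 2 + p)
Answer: 1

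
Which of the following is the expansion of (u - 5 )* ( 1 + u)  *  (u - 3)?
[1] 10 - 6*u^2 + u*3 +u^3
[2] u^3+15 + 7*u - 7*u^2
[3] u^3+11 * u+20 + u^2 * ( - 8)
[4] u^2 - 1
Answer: 2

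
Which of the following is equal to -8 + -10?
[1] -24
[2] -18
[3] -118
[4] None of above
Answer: 2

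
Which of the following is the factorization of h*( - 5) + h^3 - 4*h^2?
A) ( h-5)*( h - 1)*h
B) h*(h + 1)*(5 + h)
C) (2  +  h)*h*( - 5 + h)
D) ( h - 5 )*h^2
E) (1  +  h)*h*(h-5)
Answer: E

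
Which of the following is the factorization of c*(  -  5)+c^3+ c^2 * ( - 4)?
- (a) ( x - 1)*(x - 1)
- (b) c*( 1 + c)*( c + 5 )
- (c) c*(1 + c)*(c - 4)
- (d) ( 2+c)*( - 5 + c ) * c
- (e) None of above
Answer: e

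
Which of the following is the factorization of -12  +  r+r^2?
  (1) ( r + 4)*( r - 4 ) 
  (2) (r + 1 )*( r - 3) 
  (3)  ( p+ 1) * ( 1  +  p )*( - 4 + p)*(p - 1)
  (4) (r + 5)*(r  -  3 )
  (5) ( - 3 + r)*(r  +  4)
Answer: 5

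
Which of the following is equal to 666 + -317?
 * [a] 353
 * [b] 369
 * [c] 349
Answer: c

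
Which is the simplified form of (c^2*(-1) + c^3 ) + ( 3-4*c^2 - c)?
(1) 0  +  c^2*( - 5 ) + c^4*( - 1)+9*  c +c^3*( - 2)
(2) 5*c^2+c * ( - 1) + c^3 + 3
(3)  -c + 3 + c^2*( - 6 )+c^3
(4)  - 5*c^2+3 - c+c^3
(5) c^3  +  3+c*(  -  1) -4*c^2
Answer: 4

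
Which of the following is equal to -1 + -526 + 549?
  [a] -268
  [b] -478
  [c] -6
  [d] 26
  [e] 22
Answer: e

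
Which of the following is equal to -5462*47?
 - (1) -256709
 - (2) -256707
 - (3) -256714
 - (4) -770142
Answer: 3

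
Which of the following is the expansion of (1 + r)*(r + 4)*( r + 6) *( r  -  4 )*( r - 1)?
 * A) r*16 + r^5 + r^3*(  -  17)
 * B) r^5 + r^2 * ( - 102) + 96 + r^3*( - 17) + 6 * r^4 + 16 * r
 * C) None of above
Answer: B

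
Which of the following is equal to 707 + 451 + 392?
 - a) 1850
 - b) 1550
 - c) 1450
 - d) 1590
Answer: b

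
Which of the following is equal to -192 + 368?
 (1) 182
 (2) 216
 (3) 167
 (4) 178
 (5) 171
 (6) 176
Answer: 6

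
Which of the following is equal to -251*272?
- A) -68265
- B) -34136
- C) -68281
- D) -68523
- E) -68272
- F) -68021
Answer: E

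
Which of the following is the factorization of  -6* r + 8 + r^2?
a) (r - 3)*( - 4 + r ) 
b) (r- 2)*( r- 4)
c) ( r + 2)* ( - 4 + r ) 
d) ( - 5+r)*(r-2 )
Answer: b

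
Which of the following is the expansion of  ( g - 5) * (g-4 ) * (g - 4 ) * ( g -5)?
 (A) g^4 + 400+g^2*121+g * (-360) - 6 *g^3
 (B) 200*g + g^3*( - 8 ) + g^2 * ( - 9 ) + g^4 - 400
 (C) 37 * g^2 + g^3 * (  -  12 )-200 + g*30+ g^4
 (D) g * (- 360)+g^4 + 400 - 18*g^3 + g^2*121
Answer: D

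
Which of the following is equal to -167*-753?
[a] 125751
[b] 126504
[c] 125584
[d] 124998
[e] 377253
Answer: a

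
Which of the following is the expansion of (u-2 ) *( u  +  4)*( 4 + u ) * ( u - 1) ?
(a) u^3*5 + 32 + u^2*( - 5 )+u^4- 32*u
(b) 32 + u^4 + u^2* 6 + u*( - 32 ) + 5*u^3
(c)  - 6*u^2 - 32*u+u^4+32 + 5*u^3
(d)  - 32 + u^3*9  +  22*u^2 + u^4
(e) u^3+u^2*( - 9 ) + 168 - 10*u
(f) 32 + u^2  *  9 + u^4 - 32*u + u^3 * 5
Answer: c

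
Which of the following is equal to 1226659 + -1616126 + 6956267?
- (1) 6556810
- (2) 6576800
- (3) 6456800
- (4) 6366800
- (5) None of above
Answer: 5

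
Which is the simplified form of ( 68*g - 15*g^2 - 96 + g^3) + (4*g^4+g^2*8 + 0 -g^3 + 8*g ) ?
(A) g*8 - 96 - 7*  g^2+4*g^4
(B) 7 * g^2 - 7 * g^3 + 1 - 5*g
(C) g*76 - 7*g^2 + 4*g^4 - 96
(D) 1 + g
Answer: C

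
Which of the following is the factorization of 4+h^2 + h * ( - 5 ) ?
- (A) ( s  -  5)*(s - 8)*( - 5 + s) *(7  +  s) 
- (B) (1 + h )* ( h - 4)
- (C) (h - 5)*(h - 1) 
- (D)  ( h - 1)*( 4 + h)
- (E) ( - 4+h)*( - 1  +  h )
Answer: E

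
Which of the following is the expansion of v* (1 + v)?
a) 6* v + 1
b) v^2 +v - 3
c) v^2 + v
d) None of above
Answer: c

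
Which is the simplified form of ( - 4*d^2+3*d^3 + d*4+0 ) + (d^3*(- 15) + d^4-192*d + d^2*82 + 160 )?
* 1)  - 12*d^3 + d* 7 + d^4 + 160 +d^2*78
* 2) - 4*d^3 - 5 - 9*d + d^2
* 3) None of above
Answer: 3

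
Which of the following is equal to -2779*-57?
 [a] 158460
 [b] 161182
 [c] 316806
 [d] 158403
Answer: d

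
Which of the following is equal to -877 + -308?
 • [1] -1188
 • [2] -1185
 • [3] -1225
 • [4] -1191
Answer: 2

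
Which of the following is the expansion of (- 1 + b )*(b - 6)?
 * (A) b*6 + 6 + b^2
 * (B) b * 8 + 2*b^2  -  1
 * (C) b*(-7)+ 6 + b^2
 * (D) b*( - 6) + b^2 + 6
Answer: C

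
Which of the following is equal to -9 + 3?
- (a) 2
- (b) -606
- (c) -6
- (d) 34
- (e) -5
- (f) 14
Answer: c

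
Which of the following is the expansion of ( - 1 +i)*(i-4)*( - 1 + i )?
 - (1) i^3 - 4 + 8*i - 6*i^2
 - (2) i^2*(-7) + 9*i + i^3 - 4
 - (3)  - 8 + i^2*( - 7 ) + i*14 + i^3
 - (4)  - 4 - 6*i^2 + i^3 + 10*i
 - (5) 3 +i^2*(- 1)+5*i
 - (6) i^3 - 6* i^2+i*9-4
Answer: 6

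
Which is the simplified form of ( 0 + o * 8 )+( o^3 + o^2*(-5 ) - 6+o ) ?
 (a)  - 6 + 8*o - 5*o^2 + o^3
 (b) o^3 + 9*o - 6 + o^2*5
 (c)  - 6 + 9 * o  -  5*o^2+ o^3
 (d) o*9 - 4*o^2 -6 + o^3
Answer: c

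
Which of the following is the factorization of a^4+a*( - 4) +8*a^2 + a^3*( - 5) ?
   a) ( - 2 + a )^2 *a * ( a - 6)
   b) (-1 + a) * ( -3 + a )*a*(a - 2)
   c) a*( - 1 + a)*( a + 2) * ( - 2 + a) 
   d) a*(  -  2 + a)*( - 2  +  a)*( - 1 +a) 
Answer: d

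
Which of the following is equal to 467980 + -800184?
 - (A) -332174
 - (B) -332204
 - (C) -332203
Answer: B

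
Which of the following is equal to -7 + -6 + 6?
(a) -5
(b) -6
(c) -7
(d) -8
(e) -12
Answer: c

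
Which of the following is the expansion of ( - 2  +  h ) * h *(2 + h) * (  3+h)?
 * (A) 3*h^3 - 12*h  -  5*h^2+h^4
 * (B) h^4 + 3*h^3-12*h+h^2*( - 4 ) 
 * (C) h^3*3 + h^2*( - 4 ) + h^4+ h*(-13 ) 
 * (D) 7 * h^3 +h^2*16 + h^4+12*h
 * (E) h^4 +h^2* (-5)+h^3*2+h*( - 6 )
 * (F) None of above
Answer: B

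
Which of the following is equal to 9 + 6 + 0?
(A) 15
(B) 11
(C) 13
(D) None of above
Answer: A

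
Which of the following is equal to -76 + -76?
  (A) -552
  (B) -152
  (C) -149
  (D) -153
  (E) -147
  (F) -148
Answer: B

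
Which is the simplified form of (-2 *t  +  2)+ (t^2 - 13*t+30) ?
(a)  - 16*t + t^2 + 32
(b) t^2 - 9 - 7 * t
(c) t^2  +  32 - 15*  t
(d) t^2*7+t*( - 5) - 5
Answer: c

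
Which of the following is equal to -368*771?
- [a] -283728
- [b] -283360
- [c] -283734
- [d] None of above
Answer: a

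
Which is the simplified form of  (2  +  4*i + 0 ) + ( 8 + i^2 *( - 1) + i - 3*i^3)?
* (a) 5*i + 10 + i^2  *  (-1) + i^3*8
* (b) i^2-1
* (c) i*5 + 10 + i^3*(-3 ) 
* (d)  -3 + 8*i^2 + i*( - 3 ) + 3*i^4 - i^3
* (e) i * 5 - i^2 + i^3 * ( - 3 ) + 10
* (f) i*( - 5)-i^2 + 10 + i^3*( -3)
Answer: e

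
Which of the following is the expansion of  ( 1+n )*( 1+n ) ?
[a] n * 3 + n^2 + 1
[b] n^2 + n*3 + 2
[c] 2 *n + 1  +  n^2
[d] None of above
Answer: c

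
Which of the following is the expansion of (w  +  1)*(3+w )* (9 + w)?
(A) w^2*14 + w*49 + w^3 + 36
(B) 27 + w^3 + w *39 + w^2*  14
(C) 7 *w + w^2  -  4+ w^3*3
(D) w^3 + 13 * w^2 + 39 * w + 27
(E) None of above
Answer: D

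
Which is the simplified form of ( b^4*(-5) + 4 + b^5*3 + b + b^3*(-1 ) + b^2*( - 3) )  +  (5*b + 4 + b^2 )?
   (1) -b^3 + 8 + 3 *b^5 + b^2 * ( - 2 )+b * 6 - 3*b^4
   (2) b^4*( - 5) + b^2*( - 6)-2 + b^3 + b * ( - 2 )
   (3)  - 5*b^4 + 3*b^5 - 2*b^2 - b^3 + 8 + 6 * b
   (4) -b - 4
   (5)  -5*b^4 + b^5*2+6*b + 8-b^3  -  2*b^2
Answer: 3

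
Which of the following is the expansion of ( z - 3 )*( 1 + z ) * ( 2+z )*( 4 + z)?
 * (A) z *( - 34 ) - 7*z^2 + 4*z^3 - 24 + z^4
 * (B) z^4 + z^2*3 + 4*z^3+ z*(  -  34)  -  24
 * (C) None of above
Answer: A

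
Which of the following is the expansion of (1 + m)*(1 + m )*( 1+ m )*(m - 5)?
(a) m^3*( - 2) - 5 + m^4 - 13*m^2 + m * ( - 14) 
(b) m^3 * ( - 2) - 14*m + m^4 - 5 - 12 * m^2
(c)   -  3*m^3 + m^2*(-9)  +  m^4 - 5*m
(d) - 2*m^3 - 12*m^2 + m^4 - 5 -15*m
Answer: b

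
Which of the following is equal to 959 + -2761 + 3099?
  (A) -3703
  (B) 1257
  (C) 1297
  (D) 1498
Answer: C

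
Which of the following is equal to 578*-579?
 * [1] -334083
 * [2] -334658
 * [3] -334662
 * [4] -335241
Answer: 3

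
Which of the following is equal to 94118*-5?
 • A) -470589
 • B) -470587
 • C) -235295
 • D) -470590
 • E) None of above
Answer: D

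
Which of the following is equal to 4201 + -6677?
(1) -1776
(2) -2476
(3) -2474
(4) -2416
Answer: 2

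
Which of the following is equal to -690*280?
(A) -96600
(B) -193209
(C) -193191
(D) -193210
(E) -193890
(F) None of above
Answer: F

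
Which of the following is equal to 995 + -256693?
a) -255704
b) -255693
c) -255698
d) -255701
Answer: c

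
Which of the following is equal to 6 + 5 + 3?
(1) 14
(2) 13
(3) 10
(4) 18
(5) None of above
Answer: 1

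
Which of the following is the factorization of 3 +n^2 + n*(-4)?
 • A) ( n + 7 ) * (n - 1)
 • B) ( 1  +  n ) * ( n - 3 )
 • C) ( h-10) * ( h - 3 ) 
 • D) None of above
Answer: D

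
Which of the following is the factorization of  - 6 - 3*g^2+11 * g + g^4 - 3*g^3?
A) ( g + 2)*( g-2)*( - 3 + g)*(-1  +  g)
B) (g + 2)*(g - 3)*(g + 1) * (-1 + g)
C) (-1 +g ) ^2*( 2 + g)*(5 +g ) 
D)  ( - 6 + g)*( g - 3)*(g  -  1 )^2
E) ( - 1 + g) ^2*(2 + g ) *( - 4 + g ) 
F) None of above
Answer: F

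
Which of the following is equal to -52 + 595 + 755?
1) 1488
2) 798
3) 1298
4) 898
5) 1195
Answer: 3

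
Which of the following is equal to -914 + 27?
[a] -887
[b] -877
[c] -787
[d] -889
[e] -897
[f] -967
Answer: a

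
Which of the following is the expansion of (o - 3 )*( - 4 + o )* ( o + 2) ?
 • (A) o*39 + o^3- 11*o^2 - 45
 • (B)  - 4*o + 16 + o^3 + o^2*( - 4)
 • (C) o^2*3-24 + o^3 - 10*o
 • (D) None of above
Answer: D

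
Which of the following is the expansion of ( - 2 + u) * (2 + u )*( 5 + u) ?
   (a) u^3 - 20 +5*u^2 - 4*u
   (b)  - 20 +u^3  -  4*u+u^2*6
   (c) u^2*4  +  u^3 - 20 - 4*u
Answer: a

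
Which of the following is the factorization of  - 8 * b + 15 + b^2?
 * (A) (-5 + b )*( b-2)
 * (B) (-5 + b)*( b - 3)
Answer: B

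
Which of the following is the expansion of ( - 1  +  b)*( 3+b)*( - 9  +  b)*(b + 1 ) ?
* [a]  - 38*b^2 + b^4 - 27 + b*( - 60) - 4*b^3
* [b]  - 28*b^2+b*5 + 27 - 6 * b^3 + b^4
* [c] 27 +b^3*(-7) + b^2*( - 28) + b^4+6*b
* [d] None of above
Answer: d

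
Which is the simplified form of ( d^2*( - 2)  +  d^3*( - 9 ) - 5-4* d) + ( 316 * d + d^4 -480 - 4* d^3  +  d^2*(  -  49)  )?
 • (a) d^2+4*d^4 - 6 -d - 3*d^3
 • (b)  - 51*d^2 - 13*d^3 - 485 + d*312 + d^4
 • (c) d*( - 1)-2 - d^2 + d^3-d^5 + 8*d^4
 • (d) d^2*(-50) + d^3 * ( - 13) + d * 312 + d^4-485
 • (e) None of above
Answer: b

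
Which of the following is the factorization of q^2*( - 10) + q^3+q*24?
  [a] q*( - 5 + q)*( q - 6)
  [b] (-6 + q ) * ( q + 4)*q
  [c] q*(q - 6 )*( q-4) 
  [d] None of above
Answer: c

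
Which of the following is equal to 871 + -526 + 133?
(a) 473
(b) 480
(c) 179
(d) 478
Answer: d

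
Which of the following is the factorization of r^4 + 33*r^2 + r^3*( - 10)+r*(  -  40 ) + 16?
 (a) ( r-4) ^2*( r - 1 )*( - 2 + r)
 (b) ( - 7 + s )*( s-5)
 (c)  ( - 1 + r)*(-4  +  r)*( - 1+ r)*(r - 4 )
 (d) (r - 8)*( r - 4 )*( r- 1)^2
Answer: c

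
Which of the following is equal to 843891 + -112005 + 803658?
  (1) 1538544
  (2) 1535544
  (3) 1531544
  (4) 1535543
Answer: 2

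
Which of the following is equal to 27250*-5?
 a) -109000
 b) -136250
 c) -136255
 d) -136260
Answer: b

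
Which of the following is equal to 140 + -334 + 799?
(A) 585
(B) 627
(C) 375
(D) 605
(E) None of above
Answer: D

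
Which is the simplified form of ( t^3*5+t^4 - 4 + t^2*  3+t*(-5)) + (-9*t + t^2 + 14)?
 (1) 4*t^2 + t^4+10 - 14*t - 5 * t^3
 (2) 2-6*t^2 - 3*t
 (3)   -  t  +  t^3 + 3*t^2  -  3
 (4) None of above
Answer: 4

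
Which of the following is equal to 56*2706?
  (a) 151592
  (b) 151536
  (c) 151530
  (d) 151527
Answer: b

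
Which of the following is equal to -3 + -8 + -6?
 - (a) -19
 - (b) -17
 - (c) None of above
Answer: b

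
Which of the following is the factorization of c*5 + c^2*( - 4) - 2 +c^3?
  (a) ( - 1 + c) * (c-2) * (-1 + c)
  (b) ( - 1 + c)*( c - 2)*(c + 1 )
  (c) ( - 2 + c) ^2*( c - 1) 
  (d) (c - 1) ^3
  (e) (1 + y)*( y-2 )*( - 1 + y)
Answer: a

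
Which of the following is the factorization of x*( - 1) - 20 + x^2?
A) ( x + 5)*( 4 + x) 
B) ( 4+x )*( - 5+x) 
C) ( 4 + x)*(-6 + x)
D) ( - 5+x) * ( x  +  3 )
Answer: B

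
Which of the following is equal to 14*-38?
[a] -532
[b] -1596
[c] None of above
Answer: a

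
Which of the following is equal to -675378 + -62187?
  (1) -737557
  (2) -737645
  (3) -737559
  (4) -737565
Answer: 4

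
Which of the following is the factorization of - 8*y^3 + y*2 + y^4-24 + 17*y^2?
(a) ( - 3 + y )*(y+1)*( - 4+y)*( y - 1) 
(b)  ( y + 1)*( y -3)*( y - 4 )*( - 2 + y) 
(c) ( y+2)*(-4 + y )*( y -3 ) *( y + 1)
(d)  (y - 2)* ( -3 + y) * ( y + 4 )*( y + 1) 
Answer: b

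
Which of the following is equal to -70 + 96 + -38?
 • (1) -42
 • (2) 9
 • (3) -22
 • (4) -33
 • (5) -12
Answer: 5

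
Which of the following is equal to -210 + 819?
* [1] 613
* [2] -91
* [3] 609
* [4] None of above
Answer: 3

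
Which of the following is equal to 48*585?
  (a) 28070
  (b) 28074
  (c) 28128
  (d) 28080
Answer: d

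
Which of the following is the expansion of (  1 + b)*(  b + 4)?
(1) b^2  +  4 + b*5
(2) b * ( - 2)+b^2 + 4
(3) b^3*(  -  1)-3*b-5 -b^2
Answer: 1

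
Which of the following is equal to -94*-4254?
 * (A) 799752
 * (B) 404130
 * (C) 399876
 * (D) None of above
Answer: C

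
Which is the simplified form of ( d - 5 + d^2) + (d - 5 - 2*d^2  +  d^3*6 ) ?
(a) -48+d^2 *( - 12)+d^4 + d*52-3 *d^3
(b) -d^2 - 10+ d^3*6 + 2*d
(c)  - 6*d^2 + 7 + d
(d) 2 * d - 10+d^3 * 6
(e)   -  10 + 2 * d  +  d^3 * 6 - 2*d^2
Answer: b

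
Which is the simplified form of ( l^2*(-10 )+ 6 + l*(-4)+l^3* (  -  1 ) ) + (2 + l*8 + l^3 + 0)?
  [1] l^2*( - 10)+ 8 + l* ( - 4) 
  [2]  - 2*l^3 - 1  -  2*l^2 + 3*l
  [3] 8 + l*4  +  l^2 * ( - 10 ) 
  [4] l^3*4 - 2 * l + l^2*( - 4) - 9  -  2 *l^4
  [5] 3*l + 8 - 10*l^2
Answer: 3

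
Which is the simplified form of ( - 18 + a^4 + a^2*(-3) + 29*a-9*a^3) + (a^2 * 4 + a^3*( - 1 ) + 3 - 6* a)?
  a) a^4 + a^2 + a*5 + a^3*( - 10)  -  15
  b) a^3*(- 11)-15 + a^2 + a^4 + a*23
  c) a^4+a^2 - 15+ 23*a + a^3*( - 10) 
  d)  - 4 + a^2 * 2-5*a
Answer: c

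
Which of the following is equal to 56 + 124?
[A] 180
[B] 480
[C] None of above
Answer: A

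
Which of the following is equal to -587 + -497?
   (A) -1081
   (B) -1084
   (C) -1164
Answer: B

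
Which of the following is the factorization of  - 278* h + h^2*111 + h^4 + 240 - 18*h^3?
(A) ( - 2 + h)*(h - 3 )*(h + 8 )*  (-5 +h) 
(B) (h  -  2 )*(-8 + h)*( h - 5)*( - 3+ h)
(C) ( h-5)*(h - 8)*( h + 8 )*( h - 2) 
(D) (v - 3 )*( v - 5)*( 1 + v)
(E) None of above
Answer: B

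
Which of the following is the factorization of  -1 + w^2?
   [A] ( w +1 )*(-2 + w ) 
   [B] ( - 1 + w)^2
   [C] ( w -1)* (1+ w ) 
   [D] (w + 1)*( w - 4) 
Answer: C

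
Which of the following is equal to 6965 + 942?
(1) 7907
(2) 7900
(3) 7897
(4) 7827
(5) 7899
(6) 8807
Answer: 1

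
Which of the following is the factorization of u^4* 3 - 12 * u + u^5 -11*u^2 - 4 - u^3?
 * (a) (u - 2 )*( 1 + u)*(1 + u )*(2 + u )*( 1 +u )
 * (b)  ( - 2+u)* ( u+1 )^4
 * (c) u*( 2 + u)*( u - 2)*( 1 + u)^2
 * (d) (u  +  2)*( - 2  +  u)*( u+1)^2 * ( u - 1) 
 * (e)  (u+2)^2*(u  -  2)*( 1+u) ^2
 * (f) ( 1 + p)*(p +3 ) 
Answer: a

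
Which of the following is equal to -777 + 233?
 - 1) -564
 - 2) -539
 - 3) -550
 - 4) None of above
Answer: 4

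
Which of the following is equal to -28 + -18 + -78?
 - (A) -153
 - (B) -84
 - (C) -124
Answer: C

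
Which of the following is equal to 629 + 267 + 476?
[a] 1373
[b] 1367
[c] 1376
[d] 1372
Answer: d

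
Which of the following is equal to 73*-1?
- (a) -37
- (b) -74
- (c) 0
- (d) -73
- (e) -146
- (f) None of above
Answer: d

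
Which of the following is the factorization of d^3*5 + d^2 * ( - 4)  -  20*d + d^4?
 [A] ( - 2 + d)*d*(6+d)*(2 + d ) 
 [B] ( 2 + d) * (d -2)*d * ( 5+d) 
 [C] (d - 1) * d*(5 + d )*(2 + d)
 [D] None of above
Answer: B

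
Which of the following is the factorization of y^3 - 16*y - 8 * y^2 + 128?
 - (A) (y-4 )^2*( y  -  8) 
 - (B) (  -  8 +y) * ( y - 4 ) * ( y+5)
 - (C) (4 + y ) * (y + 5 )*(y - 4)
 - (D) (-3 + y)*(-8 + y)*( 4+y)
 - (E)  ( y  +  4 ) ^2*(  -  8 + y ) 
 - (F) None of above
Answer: F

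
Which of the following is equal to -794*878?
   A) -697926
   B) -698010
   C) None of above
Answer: C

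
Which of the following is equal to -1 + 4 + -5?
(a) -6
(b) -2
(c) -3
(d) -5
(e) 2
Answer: b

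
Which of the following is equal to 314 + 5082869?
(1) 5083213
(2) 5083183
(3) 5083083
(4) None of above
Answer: 2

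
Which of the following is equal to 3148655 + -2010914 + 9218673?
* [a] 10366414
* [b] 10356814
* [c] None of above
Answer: c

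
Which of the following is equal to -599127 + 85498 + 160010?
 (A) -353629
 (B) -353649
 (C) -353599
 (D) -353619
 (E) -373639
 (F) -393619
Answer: D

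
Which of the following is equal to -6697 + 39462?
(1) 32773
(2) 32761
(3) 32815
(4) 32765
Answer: 4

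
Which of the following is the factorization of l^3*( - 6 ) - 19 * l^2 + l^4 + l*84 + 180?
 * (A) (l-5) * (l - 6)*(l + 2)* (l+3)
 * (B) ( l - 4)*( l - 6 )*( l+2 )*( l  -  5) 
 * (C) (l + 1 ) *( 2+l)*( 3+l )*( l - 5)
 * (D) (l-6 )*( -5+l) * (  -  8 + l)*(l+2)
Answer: A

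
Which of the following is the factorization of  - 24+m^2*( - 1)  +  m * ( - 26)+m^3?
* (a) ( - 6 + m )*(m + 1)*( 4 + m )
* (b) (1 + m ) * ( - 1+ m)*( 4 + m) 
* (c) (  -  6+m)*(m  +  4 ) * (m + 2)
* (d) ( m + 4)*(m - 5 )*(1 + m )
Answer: a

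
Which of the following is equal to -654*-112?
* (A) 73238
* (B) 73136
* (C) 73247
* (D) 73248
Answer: D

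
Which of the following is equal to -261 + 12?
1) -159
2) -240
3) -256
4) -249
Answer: 4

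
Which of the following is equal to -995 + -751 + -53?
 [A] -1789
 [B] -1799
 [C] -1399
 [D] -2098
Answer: B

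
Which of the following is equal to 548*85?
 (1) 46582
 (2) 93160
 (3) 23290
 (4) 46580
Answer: 4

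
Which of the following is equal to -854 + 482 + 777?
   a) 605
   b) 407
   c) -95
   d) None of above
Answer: d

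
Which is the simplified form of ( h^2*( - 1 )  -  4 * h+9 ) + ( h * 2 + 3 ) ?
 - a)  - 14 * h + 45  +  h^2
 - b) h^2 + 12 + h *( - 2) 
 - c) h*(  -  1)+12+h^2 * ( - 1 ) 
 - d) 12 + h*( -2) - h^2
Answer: d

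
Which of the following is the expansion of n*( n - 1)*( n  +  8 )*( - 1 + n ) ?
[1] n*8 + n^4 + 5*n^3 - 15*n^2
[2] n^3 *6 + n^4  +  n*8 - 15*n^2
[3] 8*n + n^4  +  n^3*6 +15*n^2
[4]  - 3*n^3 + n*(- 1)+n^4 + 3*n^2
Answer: 2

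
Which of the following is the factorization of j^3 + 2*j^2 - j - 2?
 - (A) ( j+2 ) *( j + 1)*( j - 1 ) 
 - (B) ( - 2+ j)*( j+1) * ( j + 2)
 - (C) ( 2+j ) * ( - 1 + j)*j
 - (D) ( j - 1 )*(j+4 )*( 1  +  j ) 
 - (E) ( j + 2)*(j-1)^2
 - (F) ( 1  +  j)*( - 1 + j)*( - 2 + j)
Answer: A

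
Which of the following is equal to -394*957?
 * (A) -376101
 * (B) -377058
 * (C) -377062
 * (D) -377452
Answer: B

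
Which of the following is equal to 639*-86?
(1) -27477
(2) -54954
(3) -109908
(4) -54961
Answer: 2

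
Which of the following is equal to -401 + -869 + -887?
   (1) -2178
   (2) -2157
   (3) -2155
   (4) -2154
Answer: 2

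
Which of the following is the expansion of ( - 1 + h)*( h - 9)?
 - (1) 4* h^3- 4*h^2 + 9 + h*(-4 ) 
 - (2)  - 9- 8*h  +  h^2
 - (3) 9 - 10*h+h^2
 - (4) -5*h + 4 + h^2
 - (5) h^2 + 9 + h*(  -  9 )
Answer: 3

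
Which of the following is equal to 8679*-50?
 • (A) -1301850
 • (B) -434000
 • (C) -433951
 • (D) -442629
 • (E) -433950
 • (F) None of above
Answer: E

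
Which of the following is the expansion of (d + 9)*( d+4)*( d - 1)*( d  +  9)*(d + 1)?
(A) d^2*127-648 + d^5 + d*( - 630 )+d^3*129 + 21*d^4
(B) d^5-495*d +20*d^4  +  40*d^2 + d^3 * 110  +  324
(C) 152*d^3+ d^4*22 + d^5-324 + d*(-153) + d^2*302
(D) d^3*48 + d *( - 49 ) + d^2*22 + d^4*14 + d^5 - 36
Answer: C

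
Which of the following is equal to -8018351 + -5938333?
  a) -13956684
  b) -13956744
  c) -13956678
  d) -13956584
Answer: a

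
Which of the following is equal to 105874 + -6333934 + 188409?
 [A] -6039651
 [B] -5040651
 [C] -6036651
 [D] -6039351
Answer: A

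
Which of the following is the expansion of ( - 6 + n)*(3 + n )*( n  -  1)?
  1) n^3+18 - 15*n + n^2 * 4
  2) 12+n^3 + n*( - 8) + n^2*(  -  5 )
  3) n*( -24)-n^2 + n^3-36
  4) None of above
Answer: 4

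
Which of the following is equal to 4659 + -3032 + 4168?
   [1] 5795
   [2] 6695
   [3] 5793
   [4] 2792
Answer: 1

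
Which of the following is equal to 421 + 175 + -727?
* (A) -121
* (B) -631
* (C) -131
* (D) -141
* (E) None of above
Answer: C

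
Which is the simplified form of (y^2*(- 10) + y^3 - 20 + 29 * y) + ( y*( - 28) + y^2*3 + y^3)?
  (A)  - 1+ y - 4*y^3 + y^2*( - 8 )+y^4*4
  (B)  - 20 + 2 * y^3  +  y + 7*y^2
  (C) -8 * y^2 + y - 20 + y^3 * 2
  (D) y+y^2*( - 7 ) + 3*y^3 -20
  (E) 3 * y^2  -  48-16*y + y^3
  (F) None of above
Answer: F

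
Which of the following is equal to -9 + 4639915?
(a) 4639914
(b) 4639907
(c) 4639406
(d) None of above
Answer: d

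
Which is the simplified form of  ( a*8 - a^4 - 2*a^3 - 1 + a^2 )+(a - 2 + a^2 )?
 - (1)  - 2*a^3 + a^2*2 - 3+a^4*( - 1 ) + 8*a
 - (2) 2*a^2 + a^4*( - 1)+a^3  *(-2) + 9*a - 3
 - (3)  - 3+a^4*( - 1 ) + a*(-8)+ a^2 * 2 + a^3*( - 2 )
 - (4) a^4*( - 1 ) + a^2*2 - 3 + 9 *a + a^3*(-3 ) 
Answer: 2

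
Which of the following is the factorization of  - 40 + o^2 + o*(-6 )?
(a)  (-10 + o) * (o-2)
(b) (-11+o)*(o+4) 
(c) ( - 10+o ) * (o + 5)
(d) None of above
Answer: d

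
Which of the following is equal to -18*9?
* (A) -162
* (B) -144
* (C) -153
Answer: A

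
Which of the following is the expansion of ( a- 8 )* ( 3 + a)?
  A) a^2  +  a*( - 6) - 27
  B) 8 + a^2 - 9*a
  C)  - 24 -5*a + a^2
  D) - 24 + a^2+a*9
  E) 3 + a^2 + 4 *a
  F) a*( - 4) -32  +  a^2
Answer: C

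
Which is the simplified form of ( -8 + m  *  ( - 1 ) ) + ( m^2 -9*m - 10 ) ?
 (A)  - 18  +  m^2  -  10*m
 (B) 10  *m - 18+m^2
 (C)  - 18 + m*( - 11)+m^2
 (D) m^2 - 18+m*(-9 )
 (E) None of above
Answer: A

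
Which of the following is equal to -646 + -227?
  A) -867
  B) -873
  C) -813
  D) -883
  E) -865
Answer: B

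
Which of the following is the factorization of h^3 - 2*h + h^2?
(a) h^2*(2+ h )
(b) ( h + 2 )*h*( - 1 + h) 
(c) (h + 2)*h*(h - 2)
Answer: b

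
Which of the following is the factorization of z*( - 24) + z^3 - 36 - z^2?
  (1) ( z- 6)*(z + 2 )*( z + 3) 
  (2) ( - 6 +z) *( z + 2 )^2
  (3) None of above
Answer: 1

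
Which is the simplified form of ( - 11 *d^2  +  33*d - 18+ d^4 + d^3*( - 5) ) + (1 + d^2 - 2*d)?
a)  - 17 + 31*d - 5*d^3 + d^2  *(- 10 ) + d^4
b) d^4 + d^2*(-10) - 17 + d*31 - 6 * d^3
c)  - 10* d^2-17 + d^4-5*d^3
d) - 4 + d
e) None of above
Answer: a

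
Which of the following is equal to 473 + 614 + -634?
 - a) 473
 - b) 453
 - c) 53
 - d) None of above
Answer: b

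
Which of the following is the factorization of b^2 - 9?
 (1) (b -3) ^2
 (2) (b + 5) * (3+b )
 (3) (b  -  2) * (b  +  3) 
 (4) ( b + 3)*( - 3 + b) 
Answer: 4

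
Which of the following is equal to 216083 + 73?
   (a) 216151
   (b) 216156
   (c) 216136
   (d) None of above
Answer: b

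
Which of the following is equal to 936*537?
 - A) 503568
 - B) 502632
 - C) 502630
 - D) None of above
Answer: B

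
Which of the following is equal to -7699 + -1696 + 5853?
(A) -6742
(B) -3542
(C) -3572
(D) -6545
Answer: B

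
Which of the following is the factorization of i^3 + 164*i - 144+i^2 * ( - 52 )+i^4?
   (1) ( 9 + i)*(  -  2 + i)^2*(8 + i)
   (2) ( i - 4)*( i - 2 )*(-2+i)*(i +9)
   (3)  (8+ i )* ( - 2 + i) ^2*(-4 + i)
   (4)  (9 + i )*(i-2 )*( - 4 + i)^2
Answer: 2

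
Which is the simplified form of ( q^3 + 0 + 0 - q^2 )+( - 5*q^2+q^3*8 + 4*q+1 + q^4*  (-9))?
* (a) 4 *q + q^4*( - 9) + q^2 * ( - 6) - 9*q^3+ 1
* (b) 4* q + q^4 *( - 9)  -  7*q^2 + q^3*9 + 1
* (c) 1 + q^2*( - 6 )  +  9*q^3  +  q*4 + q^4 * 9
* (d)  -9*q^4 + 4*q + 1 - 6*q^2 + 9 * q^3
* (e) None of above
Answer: d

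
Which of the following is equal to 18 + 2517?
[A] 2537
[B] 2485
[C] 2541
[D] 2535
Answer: D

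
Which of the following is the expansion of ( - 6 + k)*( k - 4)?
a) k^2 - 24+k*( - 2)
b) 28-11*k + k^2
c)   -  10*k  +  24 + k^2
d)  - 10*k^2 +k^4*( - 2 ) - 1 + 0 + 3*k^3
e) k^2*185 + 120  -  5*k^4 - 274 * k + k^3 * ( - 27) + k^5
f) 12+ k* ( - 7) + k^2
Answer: c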